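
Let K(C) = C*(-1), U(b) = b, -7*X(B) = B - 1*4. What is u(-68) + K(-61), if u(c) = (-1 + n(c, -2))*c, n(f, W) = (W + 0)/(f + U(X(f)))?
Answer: 12791/101 ≈ 126.64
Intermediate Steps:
X(B) = 4/7 - B/7 (X(B) = -(B - 1*4)/7 = -(B - 4)/7 = -(-4 + B)/7 = 4/7 - B/7)
n(f, W) = W/(4/7 + 6*f/7) (n(f, W) = (W + 0)/(f + (4/7 - f/7)) = W/(4/7 + 6*f/7))
u(c) = c*(-1 - 7/(2 + 3*c)) (u(c) = (-1 + (7/2)*(-2)/(2 + 3*c))*c = (-1 - 7/(2 + 3*c))*c = c*(-1 - 7/(2 + 3*c)))
K(C) = -C
u(-68) + K(-61) = -3*(-68)*(3 - 68)/(2 + 3*(-68)) - 1*(-61) = -3*(-68)*(-65)/(2 - 204) + 61 = -3*(-68)*(-65)/(-202) + 61 = -3*(-68)*(-1/202)*(-65) + 61 = 6630/101 + 61 = 12791/101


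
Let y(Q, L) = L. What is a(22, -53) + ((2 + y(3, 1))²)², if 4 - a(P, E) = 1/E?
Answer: 4506/53 ≈ 85.019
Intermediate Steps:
a(P, E) = 4 - 1/E
a(22, -53) + ((2 + y(3, 1))²)² = (4 - 1/(-53)) + ((2 + 1)²)² = (4 - 1*(-1/53)) + (3²)² = (4 + 1/53) + 9² = 213/53 + 81 = 4506/53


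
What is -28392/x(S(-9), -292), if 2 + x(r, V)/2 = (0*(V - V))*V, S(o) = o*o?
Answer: 7098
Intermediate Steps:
S(o) = o²
x(r, V) = -4 (x(r, V) = -4 + 2*((0*(V - V))*V) = -4 + 2*((0*0)*V) = -4 + 2*(0*V) = -4 + 2*0 = -4 + 0 = -4)
-28392/x(S(-9), -292) = -28392/(-4) = -28392*(-¼) = 7098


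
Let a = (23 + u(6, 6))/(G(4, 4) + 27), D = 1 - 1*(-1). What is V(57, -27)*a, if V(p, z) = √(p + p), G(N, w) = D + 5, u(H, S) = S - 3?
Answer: 13*√114/17 ≈ 8.1648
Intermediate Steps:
D = 2 (D = 1 + 1 = 2)
u(H, S) = -3 + S
G(N, w) = 7 (G(N, w) = 2 + 5 = 7)
V(p, z) = √2*√p (V(p, z) = √(2*p) = √2*√p)
a = 13/17 (a = (23 + (-3 + 6))/(7 + 27) = (23 + 3)/34 = 26*(1/34) = 13/17 ≈ 0.76471)
V(57, -27)*a = (√2*√57)*(13/17) = √114*(13/17) = 13*√114/17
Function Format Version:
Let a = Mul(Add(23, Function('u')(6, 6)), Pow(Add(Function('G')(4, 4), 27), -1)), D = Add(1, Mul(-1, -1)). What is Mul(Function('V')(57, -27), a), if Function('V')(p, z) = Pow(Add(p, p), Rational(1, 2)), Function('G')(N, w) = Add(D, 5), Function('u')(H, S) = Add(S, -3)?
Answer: Mul(Rational(13, 17), Pow(114, Rational(1, 2))) ≈ 8.1648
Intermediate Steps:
D = 2 (D = Add(1, 1) = 2)
Function('u')(H, S) = Add(-3, S)
Function('G')(N, w) = 7 (Function('G')(N, w) = Add(2, 5) = 7)
Function('V')(p, z) = Mul(Pow(2, Rational(1, 2)), Pow(p, Rational(1, 2))) (Function('V')(p, z) = Pow(Mul(2, p), Rational(1, 2)) = Mul(Pow(2, Rational(1, 2)), Pow(p, Rational(1, 2))))
a = Rational(13, 17) (a = Mul(Add(23, Add(-3, 6)), Pow(Add(7, 27), -1)) = Mul(Add(23, 3), Pow(34, -1)) = Mul(26, Rational(1, 34)) = Rational(13, 17) ≈ 0.76471)
Mul(Function('V')(57, -27), a) = Mul(Mul(Pow(2, Rational(1, 2)), Pow(57, Rational(1, 2))), Rational(13, 17)) = Mul(Pow(114, Rational(1, 2)), Rational(13, 17)) = Mul(Rational(13, 17), Pow(114, Rational(1, 2)))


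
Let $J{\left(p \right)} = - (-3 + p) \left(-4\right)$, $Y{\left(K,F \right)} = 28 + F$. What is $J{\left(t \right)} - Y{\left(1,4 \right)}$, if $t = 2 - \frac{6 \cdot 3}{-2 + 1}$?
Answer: $36$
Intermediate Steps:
$t = 20$ ($t = 2 - \frac{18}{-1} = 2 - 18 \left(-1\right) = 2 - -18 = 2 + 18 = 20$)
$J{\left(p \right)} = -12 + 4 p$ ($J{\left(p \right)} = \left(3 - p\right) \left(-4\right) = -12 + 4 p$)
$J{\left(t \right)} - Y{\left(1,4 \right)} = \left(-12 + 4 \cdot 20\right) - \left(28 + 4\right) = \left(-12 + 80\right) - 32 = 68 - 32 = 36$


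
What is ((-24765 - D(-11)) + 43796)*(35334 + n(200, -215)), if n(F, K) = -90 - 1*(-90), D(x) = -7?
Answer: 672688692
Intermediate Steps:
n(F, K) = 0 (n(F, K) = -90 + 90 = 0)
((-24765 - D(-11)) + 43796)*(35334 + n(200, -215)) = ((-24765 - 1*(-7)) + 43796)*(35334 + 0) = ((-24765 + 7) + 43796)*35334 = (-24758 + 43796)*35334 = 19038*35334 = 672688692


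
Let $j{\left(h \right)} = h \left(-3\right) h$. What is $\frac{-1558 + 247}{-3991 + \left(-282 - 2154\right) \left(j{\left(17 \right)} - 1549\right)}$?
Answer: $- \frac{1311}{5881385} \approx -0.00022291$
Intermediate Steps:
$j{\left(h \right)} = - 3 h^{2}$ ($j{\left(h \right)} = - 3 h h = - 3 h^{2}$)
$\frac{-1558 + 247}{-3991 + \left(-282 - 2154\right) \left(j{\left(17 \right)} - 1549\right)} = \frac{-1558 + 247}{-3991 + \left(-282 - 2154\right) \left(- 3 \cdot 17^{2} - 1549\right)} = - \frac{1311}{-3991 - 2436 \left(\left(-3\right) 289 - 1549\right)} = - \frac{1311}{-3991 - 2436 \left(-867 - 1549\right)} = - \frac{1311}{-3991 - -5885376} = - \frac{1311}{-3991 + 5885376} = - \frac{1311}{5881385}$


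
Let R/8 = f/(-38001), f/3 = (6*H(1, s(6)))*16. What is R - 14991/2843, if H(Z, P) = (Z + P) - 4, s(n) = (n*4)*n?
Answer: -497753781/36012281 ≈ -13.822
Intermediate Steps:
s(n) = 4*n² (s(n) = (4*n)*n = 4*n²)
H(Z, P) = -4 + P + Z (H(Z, P) = (P + Z) - 4 = -4 + P + Z)
f = 40608 (f = 3*((6*(-4 + 4*6² + 1))*16) = 3*((6*(-4 + 4*36 + 1))*16) = 3*((6*(-4 + 144 + 1))*16) = 3*((6*141)*16) = 3*(846*16) = 3*13536 = 40608)
R = -108288/12667 (R = 8*(40608/(-38001)) = 8*(40608*(-1/38001)) = 8*(-13536/12667) = -108288/12667 ≈ -8.5488)
R - 14991/2843 = -108288/12667 - 14991/2843 = -497753781/36012281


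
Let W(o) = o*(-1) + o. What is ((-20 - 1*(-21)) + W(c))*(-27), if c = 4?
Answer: -27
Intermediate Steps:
W(o) = 0 (W(o) = -o + o = 0)
((-20 - 1*(-21)) + W(c))*(-27) = ((-20 - 1*(-21)) + 0)*(-27) = ((-20 + 21) + 0)*(-27) = (1 + 0)*(-27) = 1*(-27) = -27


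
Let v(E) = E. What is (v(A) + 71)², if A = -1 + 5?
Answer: 5625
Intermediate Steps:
A = 4
(v(A) + 71)² = (4 + 71)² = 75² = 5625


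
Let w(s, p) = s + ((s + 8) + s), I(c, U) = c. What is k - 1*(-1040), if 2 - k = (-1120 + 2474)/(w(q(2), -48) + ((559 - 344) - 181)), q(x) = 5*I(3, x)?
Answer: 89300/87 ≈ 1026.4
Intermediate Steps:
q(x) = 15 (q(x) = 5*3 = 15)
w(s, p) = 8 + 3*s (w(s, p) = s + ((8 + s) + s) = s + (8 + 2*s) = 8 + 3*s)
k = -1180/87 (k = 2 - (-1120 + 2474)/((8 + 3*15) + ((559 - 344) - 181)) = 2 - 1354/((8 + 45) + (215 - 181)) = 2 - 1354/(53 + 34) = 2 - 1354/87 = -1180/87 ≈ -13.563)
k - 1*(-1040) = -1180/87 - 1*(-1040) = -1180/87 + 1040 = 89300/87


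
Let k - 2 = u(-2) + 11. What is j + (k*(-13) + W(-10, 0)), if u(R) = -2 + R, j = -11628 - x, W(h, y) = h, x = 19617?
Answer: -31372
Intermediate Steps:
j = -31245 (j = -11628 - 1*19617 = -11628 - 19617 = -31245)
k = 9 (k = 2 + ((-2 - 2) + 11) = 2 + (-4 + 11) = 2 + 7 = 9)
j + (k*(-13) + W(-10, 0)) = -31245 + (9*(-13) - 10) = -31245 + (-117 - 10) = -31245 - 127 = -31372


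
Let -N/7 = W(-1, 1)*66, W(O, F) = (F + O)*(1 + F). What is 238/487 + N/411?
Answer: 238/487 ≈ 0.48871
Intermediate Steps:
W(O, F) = (1 + F)*(F + O)
N = 0 (N = -7*(1 - 1 + 1**2 + 1*(-1))*66 = -7*(1 - 1 + 1 - 1)*66 = -0*66 = -7*0 = 0)
238/487 + N/411 = 238/487 + 0/411 = 238*(1/487) + 0*(1/411) = 238/487 + 0 = 238/487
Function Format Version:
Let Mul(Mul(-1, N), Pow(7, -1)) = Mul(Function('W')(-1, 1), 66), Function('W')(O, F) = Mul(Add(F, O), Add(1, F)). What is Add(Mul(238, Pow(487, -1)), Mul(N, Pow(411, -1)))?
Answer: Rational(238, 487) ≈ 0.48871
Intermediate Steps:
Function('W')(O, F) = Mul(Add(1, F), Add(F, O))
N = 0 (N = Mul(-7, Mul(Add(1, -1, Pow(1, 2), Mul(1, -1)), 66)) = Mul(-7, Mul(Add(1, -1, 1, -1), 66)) = Mul(-7, Mul(0, 66)) = Mul(-7, 0) = 0)
Add(Mul(238, Pow(487, -1)), Mul(N, Pow(411, -1))) = Add(Mul(238, Pow(487, -1)), Mul(0, Pow(411, -1))) = Add(Mul(238, Rational(1, 487)), Mul(0, Rational(1, 411))) = Add(Rational(238, 487), 0) = Rational(238, 487)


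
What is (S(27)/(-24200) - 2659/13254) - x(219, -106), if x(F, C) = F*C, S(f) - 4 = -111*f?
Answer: 3722895768311/160373400 ≈ 23214.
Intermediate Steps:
S(f) = 4 - 111*f
x(F, C) = C*F
(S(27)/(-24200) - 2659/13254) - x(219, -106) = ((4 - 111*27)/(-24200) - 2659/13254) - (-106)*219 = ((4 - 2997)*(-1/24200) - 2659*1/13254) - 1*(-23214) = (-2993*(-1/24200) - 2659/13254) + 23214 = (2993/24200 - 2659/13254) + 23214 = -12339289/160373400 + 23214 = 3722895768311/160373400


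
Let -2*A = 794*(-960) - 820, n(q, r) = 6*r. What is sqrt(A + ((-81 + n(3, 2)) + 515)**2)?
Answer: 9*sqrt(7166) ≈ 761.87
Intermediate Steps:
A = 381530 (A = -(794*(-960) - 820)/2 = -(-762240 - 820)/2 = -1/2*(-763060) = 381530)
sqrt(A + ((-81 + n(3, 2)) + 515)**2) = sqrt(381530 + ((-81 + 6*2) + 515)**2) = sqrt(381530 + ((-81 + 12) + 515)**2) = sqrt(381530 + (-69 + 515)**2) = sqrt(381530 + 446**2) = sqrt(381530 + 198916) = sqrt(580446) = 9*sqrt(7166)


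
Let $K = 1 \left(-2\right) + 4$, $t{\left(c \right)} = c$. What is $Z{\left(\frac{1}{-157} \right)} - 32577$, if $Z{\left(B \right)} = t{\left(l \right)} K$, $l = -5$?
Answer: $-32587$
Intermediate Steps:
$K = 2$ ($K = -2 + 4 = 2$)
$Z{\left(B \right)} = -10$ ($Z{\left(B \right)} = \left(-5\right) 2 = -10$)
$Z{\left(\frac{1}{-157} \right)} - 32577 = -10 - 32577 = -32587$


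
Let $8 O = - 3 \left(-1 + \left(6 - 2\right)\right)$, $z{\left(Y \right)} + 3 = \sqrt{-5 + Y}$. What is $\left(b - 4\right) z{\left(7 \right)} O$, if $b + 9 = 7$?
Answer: $- \frac{81}{4} + \frac{27 \sqrt{2}}{4} \approx -10.704$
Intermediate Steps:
$b = -2$ ($b = -9 + 7 = -2$)
$z{\left(Y \right)} = -3 + \sqrt{-5 + Y}$
$O = - \frac{9}{8}$ ($O = \frac{\left(-3\right) \left(-1 + \left(6 - 2\right)\right)}{8} = \frac{\left(-3\right) \left(-1 + 4\right)}{8} = \frac{\left(-3\right) 3}{8} = \frac{1}{8} \left(-9\right) = - \frac{9}{8} \approx -1.125$)
$\left(b - 4\right) z{\left(7 \right)} O = \left(-2 - 4\right) \left(-3 + \sqrt{-5 + 7}\right) \left(- \frac{9}{8}\right) = - 6 \left(-3 + \sqrt{2}\right) \left(- \frac{9}{8}\right) = \left(18 - 6 \sqrt{2}\right) \left(- \frac{9}{8}\right) = - \frac{81}{4} + \frac{27 \sqrt{2}}{4}$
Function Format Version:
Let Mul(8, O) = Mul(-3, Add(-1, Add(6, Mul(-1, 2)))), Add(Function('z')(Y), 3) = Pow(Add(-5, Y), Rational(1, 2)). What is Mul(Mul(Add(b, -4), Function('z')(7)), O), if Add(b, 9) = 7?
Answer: Add(Rational(-81, 4), Mul(Rational(27, 4), Pow(2, Rational(1, 2)))) ≈ -10.704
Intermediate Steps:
b = -2 (b = Add(-9, 7) = -2)
Function('z')(Y) = Add(-3, Pow(Add(-5, Y), Rational(1, 2)))
O = Rational(-9, 8) (O = Mul(Rational(1, 8), Mul(-3, Add(-1, Add(6, Mul(-1, 2))))) = Mul(Rational(1, 8), Mul(-3, Add(-1, Add(6, -2)))) = Mul(Rational(1, 8), Mul(-3, Add(-1, 4))) = Mul(Rational(1, 8), Mul(-3, 3)) = Mul(Rational(1, 8), -9) = Rational(-9, 8) ≈ -1.1250)
Mul(Mul(Add(b, -4), Function('z')(7)), O) = Mul(Mul(Add(-2, -4), Add(-3, Pow(Add(-5, 7), Rational(1, 2)))), Rational(-9, 8)) = Mul(Mul(-6, Add(-3, Pow(2, Rational(1, 2)))), Rational(-9, 8)) = Mul(Add(18, Mul(-6, Pow(2, Rational(1, 2)))), Rational(-9, 8)) = Add(Rational(-81, 4), Mul(Rational(27, 4), Pow(2, Rational(1, 2))))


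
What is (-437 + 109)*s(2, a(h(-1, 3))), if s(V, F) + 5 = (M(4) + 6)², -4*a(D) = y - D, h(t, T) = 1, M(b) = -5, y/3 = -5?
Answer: 1312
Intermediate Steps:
y = -15 (y = 3*(-5) = -15)
a(D) = 15/4 + D/4 (a(D) = -(-15 - D)/4 = 15/4 + D/4)
s(V, F) = -4 (s(V, F) = -5 + (-5 + 6)² = -5 + 1² = -5 + 1 = -4)
(-437 + 109)*s(2, a(h(-1, 3))) = (-437 + 109)*(-4) = -328*(-4) = 1312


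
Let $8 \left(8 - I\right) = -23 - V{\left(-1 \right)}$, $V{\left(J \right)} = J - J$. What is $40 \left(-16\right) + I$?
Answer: $- \frac{5033}{8} \approx -629.13$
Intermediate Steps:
$V{\left(J \right)} = 0$
$I = \frac{87}{8}$ ($I = 8 - \frac{-23 - 0}{8} = 8 - \frac{-23 + 0}{8} = 8 - - \frac{23}{8} = 8 + \frac{23}{8} = \frac{87}{8} \approx 10.875$)
$40 \left(-16\right) + I = 40 \left(-16\right) + \frac{87}{8} = -640 + \frac{87}{8} = - \frac{5033}{8}$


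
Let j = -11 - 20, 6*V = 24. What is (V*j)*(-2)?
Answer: 248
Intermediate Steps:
V = 4 (V = (⅙)*24 = 4)
j = -31
(V*j)*(-2) = (4*(-31))*(-2) = -124*(-2) = 248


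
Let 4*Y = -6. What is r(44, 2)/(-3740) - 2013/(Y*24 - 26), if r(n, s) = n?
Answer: 171043/5270 ≈ 32.456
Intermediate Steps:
Y = -3/2 (Y = (¼)*(-6) = -3/2 ≈ -1.5000)
r(44, 2)/(-3740) - 2013/(Y*24 - 26) = 44/(-3740) - 2013/(-3/2*24 - 26) = 44*(-1/3740) - 2013/(-36 - 26) = -1/85 - 2013/(-62) = -1/85 - 2013*(-1/62) = -1/85 + 2013/62 = 171043/5270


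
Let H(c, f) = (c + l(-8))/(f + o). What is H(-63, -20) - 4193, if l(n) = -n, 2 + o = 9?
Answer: -54454/13 ≈ -4188.8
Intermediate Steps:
o = 7 (o = -2 + 9 = 7)
H(c, f) = (8 + c)/(7 + f) (H(c, f) = (c - 1*(-8))/(f + 7) = (c + 8)/(7 + f) = (8 + c)/(7 + f))
H(-63, -20) - 4193 = (8 - 63)/(7 - 20) - 4193 = -55/(-13) - 4193 = -1/13*(-55) - 4193 = 55/13 - 4193 = -54454/13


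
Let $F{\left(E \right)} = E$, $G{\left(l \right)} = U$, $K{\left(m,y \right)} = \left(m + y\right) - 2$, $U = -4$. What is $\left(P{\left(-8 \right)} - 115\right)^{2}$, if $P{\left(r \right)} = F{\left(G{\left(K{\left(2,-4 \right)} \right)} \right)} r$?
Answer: $6889$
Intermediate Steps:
$K{\left(m,y \right)} = -2 + m + y$
$G{\left(l \right)} = -4$
$P{\left(r \right)} = - 4 r$
$\left(P{\left(-8 \right)} - 115\right)^{2} = \left(\left(-4\right) \left(-8\right) - 115\right)^{2} = \left(32 - 115\right)^{2} = \left(-83\right)^{2} = 6889$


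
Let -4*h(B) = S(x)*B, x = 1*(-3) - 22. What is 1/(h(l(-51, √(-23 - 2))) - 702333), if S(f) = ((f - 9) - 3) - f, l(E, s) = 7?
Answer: -1/702312 ≈ -1.4239e-6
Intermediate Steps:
x = -25 (x = -3 - 22 = -25)
S(f) = -12 (S(f) = ((-9 + f) - 3) - f = (-12 + f) - f = -12)
h(B) = 3*B (h(B) = -(-3)*B = 3*B)
1/(h(l(-51, √(-23 - 2))) - 702333) = 1/(3*7 - 702333) = 1/(21 - 702333) = 1/(-702312) = -1/702312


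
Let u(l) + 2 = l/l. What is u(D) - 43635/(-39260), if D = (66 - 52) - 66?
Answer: 875/7852 ≈ 0.11144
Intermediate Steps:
D = -52 (D = 14 - 66 = -52)
u(l) = -1 (u(l) = -2 + l/l = -2 + 1 = -1)
u(D) - 43635/(-39260) = -1 - 43635/(-39260) = -1 - 43635*(-1)/39260 = -1 - 1*(-8727/7852) = -1 + 8727/7852 = 875/7852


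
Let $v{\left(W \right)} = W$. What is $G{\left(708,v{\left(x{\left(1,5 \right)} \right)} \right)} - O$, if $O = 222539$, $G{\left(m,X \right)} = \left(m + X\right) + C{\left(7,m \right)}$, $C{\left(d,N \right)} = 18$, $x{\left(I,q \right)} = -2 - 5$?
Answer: $-221820$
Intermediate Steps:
$x{\left(I,q \right)} = -7$ ($x{\left(I,q \right)} = -2 - 5 = -7$)
$G{\left(m,X \right)} = 18 + X + m$ ($G{\left(m,X \right)} = \left(m + X\right) + 18 = \left(X + m\right) + 18 = 18 + X + m$)
$G{\left(708,v{\left(x{\left(1,5 \right)} \right)} \right)} - O = \left(18 - 7 + 708\right) - 222539 = 719 - 222539 = -221820$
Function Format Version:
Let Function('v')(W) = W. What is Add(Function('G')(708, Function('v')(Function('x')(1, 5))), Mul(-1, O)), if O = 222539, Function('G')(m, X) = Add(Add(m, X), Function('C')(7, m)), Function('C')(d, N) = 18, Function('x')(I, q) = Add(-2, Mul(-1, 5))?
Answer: -221820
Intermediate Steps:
Function('x')(I, q) = -7 (Function('x')(I, q) = Add(-2, -5) = -7)
Function('G')(m, X) = Add(18, X, m) (Function('G')(m, X) = Add(Add(m, X), 18) = Add(Add(X, m), 18) = Add(18, X, m))
Add(Function('G')(708, Function('v')(Function('x')(1, 5))), Mul(-1, O)) = Add(Add(18, -7, 708), Mul(-1, 222539)) = Add(719, -222539) = -221820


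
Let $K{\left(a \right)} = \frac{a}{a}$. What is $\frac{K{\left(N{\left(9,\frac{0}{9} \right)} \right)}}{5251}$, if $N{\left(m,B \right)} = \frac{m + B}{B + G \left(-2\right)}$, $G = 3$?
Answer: $\frac{1}{5251} \approx 0.00019044$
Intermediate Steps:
$N{\left(m,B \right)} = \frac{B + m}{-6 + B}$ ($N{\left(m,B \right)} = \frac{m + B}{B + 3 \left(-2\right)} = \frac{B + m}{B - 6} = \frac{B + m}{-6 + B}$)
$K{\left(a \right)} = 1$
$\frac{K{\left(N{\left(9,\frac{0}{9} \right)} \right)}}{5251} = 1 \cdot \frac{1}{5251} = \frac{1}{5251}$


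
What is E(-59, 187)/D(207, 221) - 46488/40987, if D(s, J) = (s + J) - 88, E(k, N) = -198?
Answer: -703569/409870 ≈ -1.7166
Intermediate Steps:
D(s, J) = -88 + J + s (D(s, J) = (J + s) - 88 = -88 + J + s)
E(-59, 187)/D(207, 221) - 46488/40987 = -198/(-88 + 221 + 207) - 46488/40987 = -198/340 - 46488*1/40987 = -198*1/340 - 46488/40987 = -99/170 - 46488/40987 = -703569/409870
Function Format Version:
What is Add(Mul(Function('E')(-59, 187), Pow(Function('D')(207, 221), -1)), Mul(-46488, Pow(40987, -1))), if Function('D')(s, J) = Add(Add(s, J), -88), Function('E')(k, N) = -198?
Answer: Rational(-703569, 409870) ≈ -1.7166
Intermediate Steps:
Function('D')(s, J) = Add(-88, J, s) (Function('D')(s, J) = Add(Add(J, s), -88) = Add(-88, J, s))
Add(Mul(Function('E')(-59, 187), Pow(Function('D')(207, 221), -1)), Mul(-46488, Pow(40987, -1))) = Add(Mul(-198, Pow(Add(-88, 221, 207), -1)), Mul(-46488, Pow(40987, -1))) = Add(Mul(-198, Pow(340, -1)), Mul(-46488, Rational(1, 40987))) = Add(Mul(-198, Rational(1, 340)), Rational(-46488, 40987)) = Add(Rational(-99, 170), Rational(-46488, 40987)) = Rational(-703569, 409870)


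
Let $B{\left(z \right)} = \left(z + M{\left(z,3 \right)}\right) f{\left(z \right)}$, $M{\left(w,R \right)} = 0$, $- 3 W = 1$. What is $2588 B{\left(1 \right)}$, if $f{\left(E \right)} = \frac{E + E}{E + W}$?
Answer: $7764$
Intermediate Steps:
$W = - \frac{1}{3}$ ($W = \left(- \frac{1}{3}\right) 1 = - \frac{1}{3} \approx -0.33333$)
$f{\left(E \right)} = \frac{2 E}{- \frac{1}{3} + E}$ ($f{\left(E \right)} = \frac{E + E}{E - \frac{1}{3}} = \frac{2 E}{- \frac{1}{3} + E}$)
$B{\left(z \right)} = \frac{6 z^{2}}{-1 + 3 z}$ ($B{\left(z \right)} = \left(z + 0\right) \frac{6 z}{-1 + 3 z} = z \frac{6 z}{-1 + 3 z} = \frac{6 z^{2}}{-1 + 3 z}$)
$2588 B{\left(1 \right)} = 2588 \frac{6 \cdot 1^{2}}{-1 + 3 \cdot 1} = 2588 \cdot 6 \cdot 1 \frac{1}{-1 + 3} = 2588 \cdot 6 \cdot 1 \cdot \frac{1}{2} = 2588 \cdot 3 = 7764$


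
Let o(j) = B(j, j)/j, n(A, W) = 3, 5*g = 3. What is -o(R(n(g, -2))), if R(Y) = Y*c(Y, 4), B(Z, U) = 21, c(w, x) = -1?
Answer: 7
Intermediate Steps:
g = ⅗ (g = (⅕)*3 = ⅗ ≈ 0.60000)
R(Y) = -Y (R(Y) = Y*(-1) = -Y)
o(j) = 21/j
-o(R(n(g, -2))) = -21/((-1*3)) = -21/(-3) = -21*(-1)/3 = -1*(-7) = 7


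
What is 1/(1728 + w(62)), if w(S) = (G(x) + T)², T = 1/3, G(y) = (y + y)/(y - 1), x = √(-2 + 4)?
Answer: 142137/249370177 - 1404*√2/249370177 ≈ 0.00056202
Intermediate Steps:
x = √2 ≈ 1.4142
G(y) = 2*y/(-1 + y) (G(y) = (2*y)/(-1 + y) = 2*y/(-1 + y))
T = ⅓ ≈ 0.33333
w(S) = (⅓ + 2*√2/(-1 + √2))² (w(S) = (2*√2/(-1 + √2) + ⅓)² = (⅓ + 2*√2/(-1 + √2))²)
1/(1728 + w(62)) = 1/(1728 + (241/9 + 52*√2/3)) = 1/(15793/9 + 52*√2/3)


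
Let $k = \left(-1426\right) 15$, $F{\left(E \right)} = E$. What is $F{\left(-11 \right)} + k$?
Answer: $-21401$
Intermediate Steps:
$k = -21390$
$F{\left(-11 \right)} + k = -11 - 21390 = -21401$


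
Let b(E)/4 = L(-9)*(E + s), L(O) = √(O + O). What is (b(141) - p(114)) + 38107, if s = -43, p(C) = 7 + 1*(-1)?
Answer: 38101 + 1176*I*√2 ≈ 38101.0 + 1663.1*I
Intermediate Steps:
p(C) = 6 (p(C) = 7 - 1 = 6)
L(O) = √2*√O (L(O) = √(2*O) = √2*√O)
b(E) = 12*I*√2*(-43 + E) (b(E) = 4*((√2*√(-9))*(E - 43)) = 4*((√2*(3*I))*(-43 + E)) = 4*((3*I*√2)*(-43 + E)) = 4*(3*I*√2*(-43 + E)) = 12*I*√2*(-43 + E))
(b(141) - p(114)) + 38107 = (12*I*√2*(-43 + 141) - 1*6) + 38107 = (12*I*√2*98 - 6) + 38107 = (1176*I*√2 - 6) + 38107 = (-6 + 1176*I*√2) + 38107 = 38101 + 1176*I*√2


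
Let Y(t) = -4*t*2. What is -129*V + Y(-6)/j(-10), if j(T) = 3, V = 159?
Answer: -20495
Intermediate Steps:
Y(t) = -8*t
-129*V + Y(-6)/j(-10) = -129*159 - 8*(-6)/3 = -20511 + 48*(⅓) = -20511 + 16 = -20495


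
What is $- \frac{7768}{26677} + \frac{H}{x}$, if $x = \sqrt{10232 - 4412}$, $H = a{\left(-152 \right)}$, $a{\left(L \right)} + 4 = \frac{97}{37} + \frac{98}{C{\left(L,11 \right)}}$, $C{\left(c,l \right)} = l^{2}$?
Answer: $- \frac{7768}{26677} - \frac{509 \sqrt{1455}}{2605614} \approx -0.29864$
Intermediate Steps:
$a{\left(L \right)} = - \frac{2545}{4477}$ ($a{\left(L \right)} = -4 + \left(\frac{97}{37} + \frac{98}{11^{2}}\right) = -4 + \left(97 \cdot \frac{1}{37} + \frac{98}{121}\right) = -4 + \left(\frac{97}{37} + 98 \cdot \frac{1}{121}\right) = -4 + \left(\frac{97}{37} + \frac{98}{121}\right) = -4 + \frac{15363}{4477} = - \frac{2545}{4477}$)
$H = - \frac{2545}{4477} \approx -0.56846$
$x = 2 \sqrt{1455}$ ($x = \sqrt{5820} = 2 \sqrt{1455} \approx 76.289$)
$- \frac{7768}{26677} + \frac{H}{x} = - \frac{7768}{26677} - \frac{2545}{4477 \cdot 2 \sqrt{1455}} = \left(-7768\right) \frac{1}{26677} - \frac{2545 \frac{\sqrt{1455}}{2910}}{4477} = - \frac{7768}{26677} - \frac{509 \sqrt{1455}}{2605614}$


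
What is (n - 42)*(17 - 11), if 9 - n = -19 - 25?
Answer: 66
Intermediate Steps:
n = 53 (n = 9 - (-19 - 25) = 9 - 1*(-44) = 9 + 44 = 53)
(n - 42)*(17 - 11) = (53 - 42)*(17 - 11) = 11*6 = 66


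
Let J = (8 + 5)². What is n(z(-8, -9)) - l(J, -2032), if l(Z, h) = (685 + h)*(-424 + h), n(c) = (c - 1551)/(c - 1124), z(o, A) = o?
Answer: -3744917065/1132 ≈ -3.3082e+6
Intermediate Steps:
J = 169 (J = 13² = 169)
n(c) = (-1551 + c)/(-1124 + c)
l(Z, h) = (-424 + h)*(685 + h)
n(z(-8, -9)) - l(J, -2032) = (-1551 - 8)/(-1124 - 8) - (-290440 + (-2032)² + 261*(-2032)) = -1559/(-1132) - (-290440 + 4129024 - 530352) = -1/1132*(-1559) - 1*3308232 = 1559/1132 - 3308232 = -3744917065/1132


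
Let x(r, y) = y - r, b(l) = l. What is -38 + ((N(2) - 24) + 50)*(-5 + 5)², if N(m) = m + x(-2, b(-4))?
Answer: -38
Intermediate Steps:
N(m) = -2 + m (N(m) = m + (-4 - 1*(-2)) = m + (-4 + 2) = m - 2 = -2 + m)
-38 + ((N(2) - 24) + 50)*(-5 + 5)² = -38 + (((-2 + 2) - 24) + 50)*(-5 + 5)² = -38 + ((0 - 24) + 50)*0² = -38 + (-24 + 50)*0 = -38 + 26*0 = -38 + 0 = -38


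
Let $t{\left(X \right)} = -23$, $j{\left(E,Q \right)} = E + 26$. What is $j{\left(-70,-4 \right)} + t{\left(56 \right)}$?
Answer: $-67$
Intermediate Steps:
$j{\left(E,Q \right)} = 26 + E$
$j{\left(-70,-4 \right)} + t{\left(56 \right)} = \left(26 - 70\right) - 23 = -44 - 23 = -67$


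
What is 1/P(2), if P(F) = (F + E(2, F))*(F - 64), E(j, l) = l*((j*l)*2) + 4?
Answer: -1/1364 ≈ -0.00073314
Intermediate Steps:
E(j, l) = 4 + 2*j*l² (E(j, l) = l*(2*j*l) + 4 = 2*j*l² + 4 = 4 + 2*j*l²)
P(F) = (-64 + F)*(4 + F + 4*F²) (P(F) = (F + (4 + 2*2*F²))*(F - 64) = (F + (4 + 4*F²))*(-64 + F) = (4 + F + 4*F²)*(-64 + F) = (-64 + F)*(4 + F + 4*F²))
1/P(2) = 1/(-256 - 255*2² - 60*2 + 4*2³) = 1/(-256 - 255*4 - 120 + 4*8) = 1/(-256 - 1020 - 120 + 32) = 1/(-1364) = -1/1364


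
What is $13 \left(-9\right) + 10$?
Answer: $-107$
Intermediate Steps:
$13 \left(-9\right) + 10 = -117 + 10 = -107$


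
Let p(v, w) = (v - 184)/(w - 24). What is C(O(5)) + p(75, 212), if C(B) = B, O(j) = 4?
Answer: 643/188 ≈ 3.4202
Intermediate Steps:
p(v, w) = (-184 + v)/(-24 + w)
C(O(5)) + p(75, 212) = 4 + (-184 + 75)/(-24 + 212) = 4 - 109/188 = 643/188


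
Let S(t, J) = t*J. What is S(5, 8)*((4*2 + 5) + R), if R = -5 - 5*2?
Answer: -80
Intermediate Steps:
S(t, J) = J*t
R = -15 (R = -5 - 10 = -15)
S(5, 8)*((4*2 + 5) + R) = (8*5)*((4*2 + 5) - 15) = 40*((8 + 5) - 15) = 40*(13 - 15) = 40*(-2) = -80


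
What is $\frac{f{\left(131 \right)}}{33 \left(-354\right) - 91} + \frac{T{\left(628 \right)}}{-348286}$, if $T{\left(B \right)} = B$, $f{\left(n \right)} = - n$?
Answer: $\frac{19116011}{2050185539} \approx 0.009324$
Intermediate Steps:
$\frac{f{\left(131 \right)}}{33 \left(-354\right) - 91} + \frac{T{\left(628 \right)}}{-348286} = \frac{\left(-1\right) 131}{33 \left(-354\right) - 91} + \frac{628}{-348286} = - \frac{131}{-11682 - 91} + 628 \left(- \frac{1}{348286}\right) = - \frac{131}{-11773} - \frac{314}{174143} = \left(-131\right) \left(- \frac{1}{11773}\right) - \frac{314}{174143} = \frac{131}{11773} - \frac{314}{174143} = \frac{19116011}{2050185539}$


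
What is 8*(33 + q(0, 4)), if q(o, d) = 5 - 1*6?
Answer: 256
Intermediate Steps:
q(o, d) = -1 (q(o, d) = 5 - 6 = -1)
8*(33 + q(0, 4)) = 8*(33 - 1) = 8*32 = 256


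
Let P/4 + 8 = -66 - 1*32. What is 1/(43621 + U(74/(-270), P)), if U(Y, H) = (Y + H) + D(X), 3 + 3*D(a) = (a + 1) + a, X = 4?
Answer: 135/5831828 ≈ 2.3149e-5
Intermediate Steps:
P = -424 (P = -32 + 4*(-66 - 1*32) = -32 + 4*(-66 - 32) = -32 + 4*(-98) = -32 - 392 = -424)
D(a) = -2/3 + 2*a/3 (D(a) = -1 + ((a + 1) + a)/3 = -1 + ((1 + a) + a)/3 = -1 + (1 + 2*a)/3 = -1 + (1/3 + 2*a/3) = -2/3 + 2*a/3)
U(Y, H) = 2 + H + Y (U(Y, H) = (Y + H) + (-2/3 + (2/3)*4) = (H + Y) + (-2/3 + 8/3) = (H + Y) + 2 = 2 + H + Y)
1/(43621 + U(74/(-270), P)) = 1/(43621 + (2 - 424 + 74/(-270))) = 1/(43621 + (2 - 424 + 74*(-1/270))) = 1/(43621 + (2 - 424 - 37/135)) = 1/(43621 - 57007/135) = 1/(5831828/135) = 135/5831828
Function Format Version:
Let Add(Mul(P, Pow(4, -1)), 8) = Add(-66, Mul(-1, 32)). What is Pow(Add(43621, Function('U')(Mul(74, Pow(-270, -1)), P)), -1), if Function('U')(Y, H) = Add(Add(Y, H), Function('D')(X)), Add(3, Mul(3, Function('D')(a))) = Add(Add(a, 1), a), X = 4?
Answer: Rational(135, 5831828) ≈ 2.3149e-5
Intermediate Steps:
P = -424 (P = Add(-32, Mul(4, Add(-66, Mul(-1, 32)))) = Add(-32, Mul(4, Add(-66, -32))) = Add(-32, Mul(4, -98)) = Add(-32, -392) = -424)
Function('D')(a) = Add(Rational(-2, 3), Mul(Rational(2, 3), a)) (Function('D')(a) = Add(-1, Mul(Rational(1, 3), Add(Add(a, 1), a))) = Add(-1, Mul(Rational(1, 3), Add(Add(1, a), a))) = Add(-1, Mul(Rational(1, 3), Add(1, Mul(2, a)))) = Add(-1, Add(Rational(1, 3), Mul(Rational(2, 3), a))) = Add(Rational(-2, 3), Mul(Rational(2, 3), a)))
Function('U')(Y, H) = Add(2, H, Y) (Function('U')(Y, H) = Add(Add(Y, H), Add(Rational(-2, 3), Mul(Rational(2, 3), 4))) = Add(Add(H, Y), Add(Rational(-2, 3), Rational(8, 3))) = Add(Add(H, Y), 2) = Add(2, H, Y))
Pow(Add(43621, Function('U')(Mul(74, Pow(-270, -1)), P)), -1) = Pow(Add(43621, Add(2, -424, Mul(74, Pow(-270, -1)))), -1) = Pow(Add(43621, Add(2, -424, Mul(74, Rational(-1, 270)))), -1) = Pow(Add(43621, Add(2, -424, Rational(-37, 135))), -1) = Pow(Add(43621, Rational(-57007, 135)), -1) = Pow(Rational(5831828, 135), -1) = Rational(135, 5831828)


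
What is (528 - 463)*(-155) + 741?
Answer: -9334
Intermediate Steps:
(528 - 463)*(-155) + 741 = 65*(-155) + 741 = -10075 + 741 = -9334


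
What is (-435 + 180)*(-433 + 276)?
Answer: 40035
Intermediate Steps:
(-435 + 180)*(-433 + 276) = -255*(-157) = 40035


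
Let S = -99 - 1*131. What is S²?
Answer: 52900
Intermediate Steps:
S = -230 (S = -99 - 131 = -230)
S² = (-230)² = 52900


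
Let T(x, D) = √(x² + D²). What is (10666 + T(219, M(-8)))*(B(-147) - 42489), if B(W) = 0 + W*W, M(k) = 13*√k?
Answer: -222706080 - 20880*√46609 ≈ -2.2721e+8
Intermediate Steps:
B(W) = W² (B(W) = 0 + W² = W²)
T(x, D) = √(D² + x²)
(10666 + T(219, M(-8)))*(B(-147) - 42489) = (10666 + √((13*√(-8))² + 219²))*((-147)² - 42489) = (10666 + √((13*(2*I*√2))² + 47961))*(21609 - 42489) = (10666 + √((26*I*√2)² + 47961))*(-20880) = (10666 + √(-1352 + 47961))*(-20880) = (10666 + √46609)*(-20880) = -222706080 - 20880*√46609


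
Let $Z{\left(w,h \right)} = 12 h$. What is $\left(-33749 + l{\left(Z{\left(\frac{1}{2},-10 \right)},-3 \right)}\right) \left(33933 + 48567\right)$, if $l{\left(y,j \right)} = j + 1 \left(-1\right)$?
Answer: $-2784622500$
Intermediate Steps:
$l{\left(y,j \right)} = -1 + j$ ($l{\left(y,j \right)} = j - 1 = -1 + j$)
$\left(-33749 + l{\left(Z{\left(\frac{1}{2},-10 \right)},-3 \right)}\right) \left(33933 + 48567\right) = \left(-33749 - 4\right) \left(33933 + 48567\right) = \left(-33749 - 4\right) 82500 = \left(-33753\right) 82500 = -2784622500$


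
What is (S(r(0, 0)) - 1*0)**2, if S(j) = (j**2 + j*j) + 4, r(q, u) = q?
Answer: 16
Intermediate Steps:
S(j) = 4 + 2*j**2 (S(j) = (j**2 + j**2) + 4 = 2*j**2 + 4 = 4 + 2*j**2)
(S(r(0, 0)) - 1*0)**2 = ((4 + 2*0**2) - 1*0)**2 = ((4 + 2*0) + 0)**2 = ((4 + 0) + 0)**2 = (4 + 0)**2 = 4**2 = 16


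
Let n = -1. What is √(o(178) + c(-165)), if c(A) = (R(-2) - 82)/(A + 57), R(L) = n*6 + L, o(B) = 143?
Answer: √5178/6 ≈ 11.993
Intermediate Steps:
R(L) = -6 + L (R(L) = -1*6 + L = -6 + L)
c(A) = -90/(57 + A) (c(A) = ((-6 - 2) - 82)/(A + 57) = (-8 - 82)/(57 + A) = -90/(57 + A))
√(o(178) + c(-165)) = √(143 - 90/(57 - 165)) = √(143 - 90/(-108)) = √(143 - 90*(-1/108)) = √(143 + ⅚) = √(863/6) = √5178/6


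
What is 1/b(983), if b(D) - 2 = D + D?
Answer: 1/1968 ≈ 0.00050813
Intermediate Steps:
b(D) = 2 + 2*D (b(D) = 2 + (D + D) = 2 + 2*D)
1/b(983) = 1/(2 + 2*983) = 1/(2 + 1966) = 1/1968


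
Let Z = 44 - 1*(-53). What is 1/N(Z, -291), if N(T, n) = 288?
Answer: 1/288 ≈ 0.0034722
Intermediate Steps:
Z = 97 (Z = 44 + 53 = 97)
1/N(Z, -291) = 1/288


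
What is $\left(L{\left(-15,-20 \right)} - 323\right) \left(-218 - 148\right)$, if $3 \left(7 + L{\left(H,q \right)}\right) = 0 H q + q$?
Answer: $123220$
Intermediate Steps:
$L{\left(H,q \right)} = -7 + \frac{q}{3}$ ($L{\left(H,q \right)} = -7 + \frac{0 H q + q}{3} = -7 + \frac{0 q + q}{3} = -7 + \frac{0 + q}{3} = -7 + \frac{q}{3}$)
$\left(L{\left(-15,-20 \right)} - 323\right) \left(-218 - 148\right) = \left(\left(-7 + \frac{1}{3} \left(-20\right)\right) - 323\right) \left(-218 - 148\right) = \left(\left(-7 - \frac{20}{3}\right) - 323\right) \left(-218 - 148\right) = \left(- \frac{41}{3} - 323\right) \left(-366\right) = \left(- \frac{1010}{3}\right) \left(-366\right) = 123220$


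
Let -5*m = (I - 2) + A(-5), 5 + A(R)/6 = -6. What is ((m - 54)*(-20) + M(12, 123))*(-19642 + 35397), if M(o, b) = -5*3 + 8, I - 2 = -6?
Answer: 12367675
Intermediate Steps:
I = -4 (I = 2 - 6 = -4)
A(R) = -66 (A(R) = -30 + 6*(-6) = -30 - 36 = -66)
M(o, b) = -7 (M(o, b) = -15 + 8 = -7)
m = 72/5 (m = -((-4 - 2) - 66)/5 = -(-6 - 66)/5 = -1/5*(-72) = 72/5 ≈ 14.400)
((m - 54)*(-20) + M(12, 123))*(-19642 + 35397) = ((72/5 - 54)*(-20) - 7)*(-19642 + 35397) = (-198/5*(-20) - 7)*15755 = (792 - 7)*15755 = 785*15755 = 12367675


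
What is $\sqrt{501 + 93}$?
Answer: $3 \sqrt{66} \approx 24.372$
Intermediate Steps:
$\sqrt{501 + 93} = \sqrt{594} = 3 \sqrt{66}$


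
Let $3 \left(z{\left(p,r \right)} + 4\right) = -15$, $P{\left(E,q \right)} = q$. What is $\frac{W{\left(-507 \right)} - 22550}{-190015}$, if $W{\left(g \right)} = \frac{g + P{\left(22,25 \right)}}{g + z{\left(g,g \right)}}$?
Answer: $\frac{5817659}{49023870} \approx 0.11867$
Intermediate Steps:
$z{\left(p,r \right)} = -9$ ($z{\left(p,r \right)} = -4 + \frac{1}{3} \left(-15\right) = -4 - 5 = -9$)
$W{\left(g \right)} = \frac{25 + g}{-9 + g}$ ($W{\left(g \right)} = \frac{g + 25}{g - 9} = \frac{25 + g}{-9 + g}$)
$\frac{W{\left(-507 \right)} - 22550}{-190015} = \frac{\frac{25 - 507}{-9 - 507} - 22550}{-190015} = \left(\frac{1}{-516} \left(-482\right) - 22550\right) \left(- \frac{1}{190015}\right) = \left(\left(- \frac{1}{516}\right) \left(-482\right) - 22550\right) \left(- \frac{1}{190015}\right) = \left(\frac{241}{258} - 22550\right) \left(- \frac{1}{190015}\right) = \left(- \frac{5817659}{258}\right) \left(- \frac{1}{190015}\right) = \frac{5817659}{49023870}$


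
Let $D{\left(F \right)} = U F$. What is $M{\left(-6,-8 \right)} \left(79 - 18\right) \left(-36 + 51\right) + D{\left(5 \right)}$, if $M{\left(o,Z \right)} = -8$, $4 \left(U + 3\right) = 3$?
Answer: $- \frac{29325}{4} \approx -7331.3$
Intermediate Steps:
$U = - \frac{9}{4}$ ($U = -3 + \frac{1}{4} \cdot 3 = -3 + \frac{3}{4} = - \frac{9}{4} \approx -2.25$)
$D{\left(F \right)} = - \frac{9 F}{4}$
$M{\left(-6,-8 \right)} \left(79 - 18\right) \left(-36 + 51\right) + D{\left(5 \right)} = - 8 \left(79 - 18\right) \left(-36 + 51\right) - \frac{45}{4} = - 8 \cdot 61 \cdot 15 - \frac{45}{4} = \left(-8\right) 915 - \frac{45}{4} = -7320 - \frac{45}{4} = - \frac{29325}{4}$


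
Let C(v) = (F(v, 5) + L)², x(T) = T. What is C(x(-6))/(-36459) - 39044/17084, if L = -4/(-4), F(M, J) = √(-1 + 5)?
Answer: -39546082/17301821 ≈ -2.2857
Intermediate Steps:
F(M, J) = 2 (F(M, J) = √4 = 2)
L = 1 (L = -4*(-¼) = 1)
C(v) = 9 (C(v) = (2 + 1)² = 3² = 9)
C(x(-6))/(-36459) - 39044/17084 = 9/(-36459) - 39044/17084 = 9*(-1/36459) - 39044*1/17084 = -1/4051 - 9761/4271 = -39546082/17301821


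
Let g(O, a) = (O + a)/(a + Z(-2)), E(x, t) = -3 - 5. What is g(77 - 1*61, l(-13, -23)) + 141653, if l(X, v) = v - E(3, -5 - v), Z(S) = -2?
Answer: 2408100/17 ≈ 1.4165e+5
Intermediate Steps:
E(x, t) = -8
l(X, v) = 8 + v (l(X, v) = v - 1*(-8) = v + 8 = 8 + v)
g(O, a) = (O + a)/(-2 + a) (g(O, a) = (O + a)/(a - 2) = (O + a)/(-2 + a))
g(77 - 1*61, l(-13, -23)) + 141653 = ((77 - 1*61) + (8 - 23))/(-2 + (8 - 23)) + 141653 = ((77 - 61) - 15)/(-2 - 15) + 141653 = (16 - 15)/(-17) + 141653 = -1/17*1 + 141653 = -1/17 + 141653 = 2408100/17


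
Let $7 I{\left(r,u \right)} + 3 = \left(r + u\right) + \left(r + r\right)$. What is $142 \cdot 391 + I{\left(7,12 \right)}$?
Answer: $\frac{388684}{7} \approx 55526.0$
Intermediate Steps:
$I{\left(r,u \right)} = - \frac{3}{7} + \frac{u}{7} + \frac{3 r}{7}$ ($I{\left(r,u \right)} = - \frac{3}{7} + \frac{\left(r + u\right) + \left(r + r\right)}{7} = - \frac{3}{7} + \frac{\left(r + u\right) + 2 r}{7} = - \frac{3}{7} + \frac{u + 3 r}{7} = - \frac{3}{7} + \left(\frac{u}{7} + \frac{3 r}{7}\right) = - \frac{3}{7} + \frac{u}{7} + \frac{3 r}{7}$)
$142 \cdot 391 + I{\left(7,12 \right)} = 142 \cdot 391 + \left(- \frac{3}{7} + \frac{1}{7} \cdot 12 + \frac{3}{7} \cdot 7\right) = 55522 + \left(- \frac{3}{7} + \frac{12}{7} + 3\right) = 55522 + \frac{30}{7} = \frac{388684}{7}$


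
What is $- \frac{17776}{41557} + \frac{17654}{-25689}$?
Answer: $- \frac{1190294942}{1067557773} \approx -1.115$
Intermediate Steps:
$- \frac{17776}{41557} + \frac{17654}{-25689} = \left(-17776\right) \frac{1}{41557} + 17654 \left(- \frac{1}{25689}\right) = - \frac{17776}{41557} - \frac{17654}{25689} = - \frac{1190294942}{1067557773}$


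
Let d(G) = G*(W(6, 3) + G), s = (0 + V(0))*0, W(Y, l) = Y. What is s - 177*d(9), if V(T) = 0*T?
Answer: -23895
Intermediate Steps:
V(T) = 0
s = 0 (s = (0 + 0)*0 = 0*0 = 0)
d(G) = G*(6 + G)
s - 177*d(9) = 0 - 1593*(6 + 9) = 0 - 1593*15 = 0 - 177*135 = 0 - 23895 = -23895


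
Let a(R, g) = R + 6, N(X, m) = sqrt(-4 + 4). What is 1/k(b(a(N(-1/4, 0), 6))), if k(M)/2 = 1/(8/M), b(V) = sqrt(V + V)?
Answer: 2*sqrt(3)/3 ≈ 1.1547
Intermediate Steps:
N(X, m) = 0 (N(X, m) = sqrt(0) = 0)
a(R, g) = 6 + R
b(V) = sqrt(2)*sqrt(V) (b(V) = sqrt(2*V) = sqrt(2)*sqrt(V))
k(M) = M/4 (k(M) = 2/((8/M)) = 2*(M/8) = M/4)
1/k(b(a(N(-1/4, 0), 6))) = 1/((sqrt(2)*sqrt(6 + 0))/4) = 1/((sqrt(2)*sqrt(6))/4) = 1/((2*sqrt(3))/4) = 1/(sqrt(3)/2) = 2*sqrt(3)/3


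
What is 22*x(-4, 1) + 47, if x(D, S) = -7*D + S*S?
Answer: 685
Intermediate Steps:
x(D, S) = S² - 7*D (x(D, S) = -7*D + S² = S² - 7*D)
22*x(-4, 1) + 47 = 22*(1² - 7*(-4)) + 47 = 22*(1 + 28) + 47 = 22*29 + 47 = 638 + 47 = 685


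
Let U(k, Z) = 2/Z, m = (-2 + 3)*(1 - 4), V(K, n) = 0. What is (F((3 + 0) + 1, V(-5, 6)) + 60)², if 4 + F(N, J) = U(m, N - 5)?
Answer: 2916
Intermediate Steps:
m = -3 (m = 1*(-3) = -3)
F(N, J) = -4 + 2/(-5 + N) (F(N, J) = -4 + 2/(N - 5) = -4 + 2/(-5 + N))
(F((3 + 0) + 1, V(-5, 6)) + 60)² = (2*(11 - 2*((3 + 0) + 1))/(-5 + ((3 + 0) + 1)) + 60)² = (2*(11 - 2*(3 + 1))/(-5 + (3 + 1)) + 60)² = (2*(11 - 2*4)/(-5 + 4) + 60)² = (2*(11 - 8)/(-1) + 60)² = (2*(-1)*3 + 60)² = (-6 + 60)² = 54² = 2916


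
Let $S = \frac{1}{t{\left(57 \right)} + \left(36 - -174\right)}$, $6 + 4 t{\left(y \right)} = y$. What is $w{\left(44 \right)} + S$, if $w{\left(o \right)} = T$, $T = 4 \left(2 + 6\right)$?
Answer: $\frac{28516}{891} \approx 32.005$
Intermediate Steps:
$t{\left(y \right)} = - \frac{3}{2} + \frac{y}{4}$
$T = 32$ ($T = 4 \cdot 8 = 32$)
$w{\left(o \right)} = 32$
$S = \frac{4}{891}$ ($S = \frac{1}{\left(- \frac{3}{2} + \frac{1}{4} \cdot 57\right) + \left(36 - -174\right)} = \frac{1}{\left(- \frac{3}{2} + \frac{57}{4}\right) + \left(36 + 174\right)} = \frac{1}{\frac{51}{4} + 210} = \frac{1}{\frac{891}{4}} = \frac{4}{891} \approx 0.0044893$)
$w{\left(44 \right)} + S = 32 + \frac{4}{891} = \frac{28516}{891}$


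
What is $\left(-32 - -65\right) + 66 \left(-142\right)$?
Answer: $-9339$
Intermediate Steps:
$\left(-32 - -65\right) + 66 \left(-142\right) = \left(-32 + 65\right) - 9372 = 33 - 9372 = -9339$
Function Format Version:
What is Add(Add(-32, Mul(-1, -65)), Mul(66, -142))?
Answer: -9339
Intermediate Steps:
Add(Add(-32, Mul(-1, -65)), Mul(66, -142)) = Add(Add(-32, 65), -9372) = Add(33, -9372) = -9339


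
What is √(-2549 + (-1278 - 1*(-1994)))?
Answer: I*√1833 ≈ 42.814*I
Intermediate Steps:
√(-2549 + (-1278 - 1*(-1994))) = √(-2549 + (-1278 + 1994)) = √(-2549 + 716) = √(-1833) = I*√1833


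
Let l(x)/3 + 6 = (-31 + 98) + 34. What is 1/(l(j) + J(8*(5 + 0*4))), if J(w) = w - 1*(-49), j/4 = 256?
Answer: 1/374 ≈ 0.0026738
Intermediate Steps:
j = 1024 (j = 4*256 = 1024)
l(x) = 285 (l(x) = -18 + 3*((-31 + 98) + 34) = -18 + 3*(67 + 34) = -18 + 3*101 = -18 + 303 = 285)
J(w) = 49 + w (J(w) = w + 49 = 49 + w)
1/(l(j) + J(8*(5 + 0*4))) = 1/(285 + (49 + 8*(5 + 0*4))) = 1/(285 + (49 + 8*(5 + 0))) = 1/(285 + (49 + 8*5)) = 1/(285 + (49 + 40)) = 1/(285 + 89) = 1/374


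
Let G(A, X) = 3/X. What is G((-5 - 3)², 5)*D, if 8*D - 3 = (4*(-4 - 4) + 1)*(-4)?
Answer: 381/40 ≈ 9.5250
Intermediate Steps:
D = 127/8 (D = 3/8 + ((4*(-4 - 4) + 1)*(-4))/8 = 3/8 + ((4*(-8) + 1)*(-4))/8 = 3/8 + ((-32 + 1)*(-4))/8 = 3/8 + (-31*(-4))/8 = 3/8 + (⅛)*124 = 3/8 + 31/2 = 127/8 ≈ 15.875)
G((-5 - 3)², 5)*D = (3/5)*(127/8) = (3*(⅕))*(127/8) = (⅗)*(127/8) = 381/40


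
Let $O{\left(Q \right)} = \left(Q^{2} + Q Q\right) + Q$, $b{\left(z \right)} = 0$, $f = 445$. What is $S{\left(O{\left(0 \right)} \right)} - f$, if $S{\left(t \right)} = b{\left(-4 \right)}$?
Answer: $-445$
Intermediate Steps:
$O{\left(Q \right)} = Q + 2 Q^{2}$ ($O{\left(Q \right)} = \left(Q^{2} + Q^{2}\right) + Q = 2 Q^{2} + Q = Q + 2 Q^{2}$)
$S{\left(t \right)} = 0$
$S{\left(O{\left(0 \right)} \right)} - f = 0 - 445 = -445$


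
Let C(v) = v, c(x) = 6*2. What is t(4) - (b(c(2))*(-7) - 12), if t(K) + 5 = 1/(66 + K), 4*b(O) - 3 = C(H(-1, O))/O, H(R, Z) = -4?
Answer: 2453/210 ≈ 11.681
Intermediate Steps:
c(x) = 12
b(O) = ¾ - 1/O (b(O) = ¾ + (-4/O)/4 = ¾ - 1/O)
t(K) = -5 + 1/(66 + K)
t(4) - (b(c(2))*(-7) - 12) = (-329 - 5*4)/(66 + 4) - ((¾ - 1/12)*(-7) - 12) = (-329 - 20)/70 - ((¾ - 1*1/12)*(-7) - 12) = (1/70)*(-349) - ((¾ - 1/12)*(-7) - 12) = -349/70 - ((⅔)*(-7) - 12) = -349/70 - (-14/3 - 12) = -349/70 - 1*(-50/3) = -349/70 + 50/3 = 2453/210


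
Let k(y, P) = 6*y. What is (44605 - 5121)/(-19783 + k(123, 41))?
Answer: -39484/19045 ≈ -2.0732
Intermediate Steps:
(44605 - 5121)/(-19783 + k(123, 41)) = (44605 - 5121)/(-19783 + 6*123) = 39484/(-19783 + 738) = 39484/(-19045) = 39484*(-1/19045) = -39484/19045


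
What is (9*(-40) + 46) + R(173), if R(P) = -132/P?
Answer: -54454/173 ≈ -314.76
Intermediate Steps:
(9*(-40) + 46) + R(173) = (9*(-40) + 46) - 132/173 = (-360 + 46) - 132*1/173 = -314 - 132/173 = -54454/173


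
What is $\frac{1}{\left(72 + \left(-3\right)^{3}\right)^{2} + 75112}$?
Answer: $\frac{1}{77137} \approx 1.2964 \cdot 10^{-5}$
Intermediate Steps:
$\frac{1}{\left(72 + \left(-3\right)^{3}\right)^{2} + 75112} = \frac{1}{\left(72 - 27\right)^{2} + 75112} = \frac{1}{45^{2} + 75112} = \frac{1}{2025 + 75112} = \frac{1}{77137}$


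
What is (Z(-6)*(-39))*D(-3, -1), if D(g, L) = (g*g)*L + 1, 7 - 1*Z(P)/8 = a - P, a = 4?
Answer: -7488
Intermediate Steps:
Z(P) = 24 + 8*P (Z(P) = 56 - 8*(4 - P) = 56 + (-32 + 8*P) = 24 + 8*P)
D(g, L) = 1 + L*g² (D(g, L) = g²*L + 1 = L*g² + 1 = 1 + L*g²)
(Z(-6)*(-39))*D(-3, -1) = ((24 + 8*(-6))*(-39))*(1 - 1*(-3)²) = ((24 - 48)*(-39))*(1 - 1*9) = (-24*(-39))*(1 - 9) = 936*(-8) = -7488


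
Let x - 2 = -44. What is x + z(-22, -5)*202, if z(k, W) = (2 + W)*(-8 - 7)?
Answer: 9048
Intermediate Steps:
x = -42 (x = 2 - 44 = -42)
z(k, W) = -30 - 15*W (z(k, W) = (2 + W)*(-15) = -30 - 15*W)
x + z(-22, -5)*202 = -42 + (-30 - 15*(-5))*202 = -42 + (-30 + 75)*202 = -42 + 45*202 = -42 + 9090 = 9048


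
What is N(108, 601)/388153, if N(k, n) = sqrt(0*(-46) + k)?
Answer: 6*sqrt(3)/388153 ≈ 2.6774e-5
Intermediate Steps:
N(k, n) = sqrt(k) (N(k, n) = sqrt(0 + k) = sqrt(k))
N(108, 601)/388153 = sqrt(108)/388153 = (6*sqrt(3))*(1/388153) = 6*sqrt(3)/388153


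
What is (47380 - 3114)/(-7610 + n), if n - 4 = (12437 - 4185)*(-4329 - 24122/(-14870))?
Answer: -164558855/132778422109 ≈ -0.0012394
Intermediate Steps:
n = -265500263868/7435 (n = 4 + (12437 - 4185)*(-4329 - 24122/(-14870)) = 4 + 8252*(-4329 - 24122*(-1/14870)) = 4 + 8252*(-4329 + 12061/7435) = 4 + 8252*(-32174054/7435) = 4 - 265500293608/7435 = -265500263868/7435 ≈ -3.5710e+7)
(47380 - 3114)/(-7610 + n) = (47380 - 3114)/(-7610 - 265500263868/7435) = 44266/(-265556844218/7435) = 44266*(-7435/265556844218) = -164558855/132778422109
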